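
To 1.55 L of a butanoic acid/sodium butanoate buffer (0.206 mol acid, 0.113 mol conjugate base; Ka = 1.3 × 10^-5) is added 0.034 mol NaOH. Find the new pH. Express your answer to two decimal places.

OH- converts CH3(CH2)2COOH to CH3(CH2)2COO-: CH3(CH2)2COOH → 0.172 mol, CH3(CH2)2COO- → 0.147 mol.
pKa = −log(1.3 × 10^-5) = 4.886
pH = pKa + log([A⁻]/[HA]) = 4.886 + log(0.147/0.172) = 4.886 -0.068

pH = 4.82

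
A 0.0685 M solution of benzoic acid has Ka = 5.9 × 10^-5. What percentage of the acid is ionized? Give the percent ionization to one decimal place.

C6H5COOH ⇌ C6H5COO- + H+; let x = [H+] at equilibrium.
x ≈ √(Ka·C₀) = √(5.9 × 10^-5 × 0.0685) = 2.01 × 10^-3 M
% ionization = x/C₀ × 100% = 2.01 × 10^-3/0.0685 × 100% = 2.9%

2.9%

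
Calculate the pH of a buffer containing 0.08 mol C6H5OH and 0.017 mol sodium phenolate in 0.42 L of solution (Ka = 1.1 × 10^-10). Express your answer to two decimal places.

pH = 9.29

pKa = −log(1.1 × 10^-10) = 9.959
pH = pKa + log([A⁻]/[HA]) = 9.959 + log(0.017/0.08)
pH = 9.959 + (-0.673) = 9.29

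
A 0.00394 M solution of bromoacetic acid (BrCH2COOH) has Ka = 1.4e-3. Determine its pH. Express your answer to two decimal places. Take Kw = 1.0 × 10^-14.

BrCH2COOH ⇌ BrCH2COO- + H+
Ka = [H+]²/(0.00394 − [H+]) = 1.4 × 10^-3
The 5% rule fails; solving [H+]² + Ka·[H+] − Ka·C₀ = 0 exactly:
[H+] = [−0.0014 + √(0.0014² + 2.21e-05)]/2 = 1.75 × 10^-3 M
pH = −log(1.75 × 10^-3) = 2.76

pH = 2.76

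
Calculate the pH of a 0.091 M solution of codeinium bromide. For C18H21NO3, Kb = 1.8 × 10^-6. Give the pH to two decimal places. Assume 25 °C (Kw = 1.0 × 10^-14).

pH = 4.65

C18H22NO3+ is the conjugate acid of the weak base C18H21NO3.
Ka = Kw/Kb = 1.0×10^-14 / 1.8 × 10^-6 = 5.56 × 10^-9
Ka = [H+]²/(0.091 − [H+]) = 5.56 × 10^-9
Since Ka ≪ C₀, [H+] ≈ √(Ka·C₀) = 2.25 × 10^-5 M.
Check: 0.025% ionized — well under 5%, approximation valid.
pH = −log[H+] = −log(2.25 × 10^-5) = 4.65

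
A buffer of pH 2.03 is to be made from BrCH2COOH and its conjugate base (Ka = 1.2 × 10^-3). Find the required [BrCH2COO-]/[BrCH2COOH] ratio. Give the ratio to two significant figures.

pKa = -log(1.2 × 10^-3) = 2.921
pH = pKa + log(r) ⇒ log(r) = 2.03 − 2.921 = -0.891
r = [BrCH2COO-]/[BrCH2COOH] = 10^(-0.891) = 0.129

ratio = 0.13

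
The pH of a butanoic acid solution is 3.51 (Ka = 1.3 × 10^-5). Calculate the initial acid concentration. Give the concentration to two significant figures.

[H+] = 10^(-3.51) = 3.09 × 10^-4 M = x
Ka = x²/(C₀ − x) ⇒ C₀ = x + x²/Ka
C₀ = 3.09 × 10^-4 + (3.09 × 10^-4)²/(1.3 × 10^-5) = 7.65 × 10^-3 M

C₀ = 7.7 × 10^-3 M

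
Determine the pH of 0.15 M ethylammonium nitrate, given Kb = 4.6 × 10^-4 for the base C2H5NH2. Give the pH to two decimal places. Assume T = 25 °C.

pH = 5.74

C2H5NH3+ is the conjugate acid of the weak base C2H5NH2.
Ka = Kw/Kb = 1.0×10^-14 / 4.6 × 10^-4 = 2.17 × 10^-11
From the ICE table, Ka = [H+]²/(0.15 − [H+]) = 2.17 × 10^-11.
Neglecting [H+] in the denominator: [H+] = √(2.17 × 10^-11 × 0.15) = 1.80 × 10^-6 M
([H+]/C₀ = 0.0012% < 5%, so the approximation holds.)
pH = −log[H+] = −log(1.80 × 10^-6) = 5.74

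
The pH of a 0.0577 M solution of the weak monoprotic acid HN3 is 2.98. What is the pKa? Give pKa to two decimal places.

[H+] = 10^(-2.98) = 1.05 × 10^-3 M
At equilibrium [HA] = 0.0577 − 1.05 × 10^-3 = 5.66 × 10^-2 M
Ka = [H+][A-]/[HA] = (1.05 × 10^-3)² / 5.66 × 10^-2 = 1.95 × 10^-5
pKa = -log(1.95 × 10^-5) = 4.71

pKa = 4.71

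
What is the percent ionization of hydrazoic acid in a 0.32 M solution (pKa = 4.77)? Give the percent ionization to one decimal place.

0.7%

HN3 ⇌ N3- + H+; let x = [H+] at equilibrium.
Ka = 10^(−4.77) = 1.70 × 10^-5
x ≈ √(Ka·C₀) = √(1.70 × 10^-5 × 0.32) = 2.33 × 10^-3 M
Fraction ionized = 2.33 × 10^-3 / 0.32 = 0.0073 → 0.7%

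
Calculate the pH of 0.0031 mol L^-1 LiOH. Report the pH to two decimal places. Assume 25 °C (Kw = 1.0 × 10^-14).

pH = 11.49

LiOH is a strong base; [OH-] = 0.0031 M.
pOH = -log(0.0031) = 2.51
pH = 14.00 - 2.51 = 11.49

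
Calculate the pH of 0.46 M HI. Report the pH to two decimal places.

pH = 0.34

HI is a strong acid and dissociates completely, so [H+] = 0.46 M.
pH = -log(0.46) = 0.34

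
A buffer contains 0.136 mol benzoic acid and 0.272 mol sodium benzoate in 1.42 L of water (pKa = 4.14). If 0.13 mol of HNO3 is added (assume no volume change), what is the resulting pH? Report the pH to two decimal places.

After neutralization: n(C6H5COOH) = 0.266 mol, n(C6H5COO-) = 0.142 mol.
pH = pKa + log(n_C6H5COO-/n_C6H5COOH) = 4.14 + log(0.142/0.266) = 4.14 + (-0.273)

pH = 3.87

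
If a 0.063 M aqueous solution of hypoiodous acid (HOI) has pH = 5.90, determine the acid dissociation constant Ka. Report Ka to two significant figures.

Ka = 2.5 × 10^-11

[H+] = 10^(-5.90) = 1.26 × 10^-6 M
At equilibrium [HA] = 0.063 − 1.26 × 10^-6 = 6.30 × 10^-2 M
Ka = [H+][A-]/[HA] = (1.26 × 10^-6)² / 6.30 × 10^-2 = 2.5 × 10^-11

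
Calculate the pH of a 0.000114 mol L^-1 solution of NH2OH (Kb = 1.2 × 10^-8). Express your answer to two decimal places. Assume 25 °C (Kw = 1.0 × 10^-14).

NH2OH + H2O ⇌ NH3OH+ + OH-
Let x = [OH-] at equilibrium. Kb = x²/(0.000114 − x).
Since Kb ≪ C₀, x ≈ √(Kb·C₀) = 1.17 × 10^-6 M.
(x/C₀ = 1% < 5%, so the approximation holds.)
pOH = 5.93, so pH = 14.00 − pOH = 8.07

pH = 8.07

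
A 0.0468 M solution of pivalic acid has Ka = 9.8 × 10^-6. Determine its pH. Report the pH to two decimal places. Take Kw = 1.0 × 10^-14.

(CH3)3CCOOH ⇌ (CH3)3CCOO- + H+
Ka = x²/(0.0468 − x) = 9.8 × 10^-6
Neglecting x in the denominator: x = √(9.8 × 10^-6 × 0.0468) = 6.77 × 10^-4 M
pH = −log[H+] = −log(6.77 × 10^-4) = 3.17

pH = 3.17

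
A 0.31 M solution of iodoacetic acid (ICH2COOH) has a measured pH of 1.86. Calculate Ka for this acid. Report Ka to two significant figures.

Ka = 6.4 × 10^-4

[H+] = 10^(-1.86) = 1.38 × 10^-2 M
At equilibrium [HA] = 0.31 − 1.38 × 10^-2 = 2.96 × 10^-1 M
Ka = [H+][A-]/[HA] = (1.38 × 10^-2)² / 2.96 × 10^-1 = 6.4 × 10^-4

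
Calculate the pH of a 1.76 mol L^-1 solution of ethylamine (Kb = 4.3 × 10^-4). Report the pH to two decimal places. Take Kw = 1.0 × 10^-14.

pH = 12.44

C2H5NH2 + H2O ⇌ C2H5NH3+ + OH-
Kb = [OH-]²/(1.76 − [OH-]) = 4.3 × 10^-4
Neglecting [OH-] in the denominator: [OH-] = √(4.3 × 10^-4 × 1.76) = 2.75 × 10^-2 M
Check: 1.6% ionized — well under 5%, approximation valid.
pOH = 1.56, so pH = 14.00 − pOH = 12.44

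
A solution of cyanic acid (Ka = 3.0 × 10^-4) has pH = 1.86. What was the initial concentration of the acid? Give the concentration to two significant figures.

C₀ = 6.5 × 10^-1 M

[H+] = 10^(-1.86) = 1.38 × 10^-2 M = x
Ka = x²/(C₀ − x) ⇒ C₀ = x + x²/Ka
C₀ = 1.38 × 10^-2 + (1.38 × 10^-2)²/(3.0 × 10^-4) = 6.49 × 10^-1 M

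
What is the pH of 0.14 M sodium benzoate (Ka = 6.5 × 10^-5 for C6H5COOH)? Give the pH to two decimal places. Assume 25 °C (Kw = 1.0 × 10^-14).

C6H5COO- is the conjugate base of the weak acid C6H5COOH.
Kb = Kw/Ka = 1.0×10^-14 / 6.5 × 10^-5 = 1.54 × 10^-10
Kb = x²/(0.14 − x) = 1.54 × 10^-10
Neglecting x in the denominator: x = √(1.54 × 10^-10 × 0.14) = 4.64 × 10^-6 M
Check: 0.0033% ionized — well under 5%, approximation valid.
pOH = −log(4.64 × 10^-6) = 5.33; pH = 14.00 − 5.33 = 8.67

pH = 8.67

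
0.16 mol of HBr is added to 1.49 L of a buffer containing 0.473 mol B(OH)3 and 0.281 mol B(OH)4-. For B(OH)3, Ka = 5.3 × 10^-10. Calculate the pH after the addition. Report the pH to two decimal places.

pH = 8.56

Added H+ converts B(OH)4- to B(OH)3: B(OH)3 → 0.633 mol, B(OH)4- → 0.121 mol.
pKa = −log(5.3 × 10^-10) = 9.276
pH = pKa + log(n_B(OH)4-/n_B(OH)3) = 9.276 + log(0.121/0.633) = 9.276 + (-0.719)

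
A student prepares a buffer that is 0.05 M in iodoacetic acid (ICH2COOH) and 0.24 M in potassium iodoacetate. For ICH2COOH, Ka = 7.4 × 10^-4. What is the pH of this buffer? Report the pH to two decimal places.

pH = 3.81

pKa = −log(7.4 × 10^-4) = 3.131
Henderson–Hasselbalch: pH = pKa + log([ICH2COO-]/[ICH2COOH]) = 3.131 + log(0.24/0.05)
pH = 3.131 + (+0.681) = 3.81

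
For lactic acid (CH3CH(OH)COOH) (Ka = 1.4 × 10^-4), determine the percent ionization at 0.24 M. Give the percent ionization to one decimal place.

2.4%

CH3CH(OH)COOH ⇌ CH3CH(OH)COO- + H+; let x = [H+] at equilibrium.
x ≈ √(Ka·C₀) = √(1.4 × 10^-4 × 0.24) = 5.80 × 10^-3 M
% ionization = x/C₀ × 100% = 5.80 × 10^-3/0.24 × 100% = 2.4%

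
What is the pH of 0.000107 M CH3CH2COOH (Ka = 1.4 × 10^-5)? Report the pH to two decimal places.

pH = 4.49

CH3CH2COOH ⇌ CH3CH2COO- + H+
Let x = [H+] at equilibrium. Ka = x²/(0.000107 − x).
The 5% rule fails; solving x² + Ka·x − Ka·C₀ = 0 exactly:
x = (−Ka + √(Ka² + 4·Ka·C₀))/2 = 3.23 × 10^-5 M
pH = −log[H+] = −log(3.23 × 10^-5) = 4.49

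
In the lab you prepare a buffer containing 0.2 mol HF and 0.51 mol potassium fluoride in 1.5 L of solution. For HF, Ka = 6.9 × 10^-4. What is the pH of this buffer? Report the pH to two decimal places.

pH = 3.57

pKa = −log(6.9 × 10^-4) = 3.161
pH = pKa + log([A⁻]/[HA]) = 3.161 + log(0.51/0.2)
pH = 3.161 + (+0.407) = 3.57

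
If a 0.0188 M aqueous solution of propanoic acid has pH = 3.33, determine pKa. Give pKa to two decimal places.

pKa = 4.92

[H+] = 10^(-3.33) = 4.68 × 10^-4 M
At equilibrium [HA] = 0.0188 − 4.68 × 10^-4 = 1.83 × 10^-2 M
Ka = [H+][A-]/[HA] = (4.68 × 10^-4)² / 1.83 × 10^-2 = 1.20 × 10^-5
pKa = -log(1.20 × 10^-5) = 4.92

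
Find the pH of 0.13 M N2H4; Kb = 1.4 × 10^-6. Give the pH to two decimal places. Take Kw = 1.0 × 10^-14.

N2H4 + H2O ⇌ N2H5+ + OH-
From the ICE table, Kb = [OH-]²/(0.13 − [OH-]) = 1.4 × 10^-6.
Neglecting [OH-] in the denominator: [OH-] = √(1.4 × 10^-6 × 0.13) = 4.27 × 10^-4 M
([OH-]/C₀ = 0.33% < 5%, so the approximation holds.)
pOH = 3.37, so pH = 14.00 − pOH = 10.63

pH = 10.63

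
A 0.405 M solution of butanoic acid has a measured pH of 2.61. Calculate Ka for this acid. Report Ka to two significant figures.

[H+] = 10^(-2.61) = 2.45 × 10^-3 M
At equilibrium [HA] = 0.405 − 2.45 × 10^-3 = 4.03 × 10^-1 M
Ka = [H+][A-]/[HA] = (2.45 × 10^-3)² / 4.03 × 10^-1 = 1.5 × 10^-5

Ka = 1.5 × 10^-5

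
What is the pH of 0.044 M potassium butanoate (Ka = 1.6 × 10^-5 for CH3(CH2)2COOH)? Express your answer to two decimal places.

CH3(CH2)2COO- is the conjugate base of the weak acid CH3(CH2)2COOH.
Kb = Kw/Ka = 1.0×10^-14 / 1.6 × 10^-5 = 6.25 × 10^-10
From the ICE table, Kb = [OH-]²/(0.044 − [OH-]) = 6.25 × 10^-10.
Assume [OH-] ≪ 0.044: [OH-] ≈ √(6.25 × 10^-10 × 0.044) = 5.24 × 10^-6 M
([OH-]/C₀ = 0.012% < 5%, so the approximation holds.)
pOH = −log(5.24 × 10^-6) = 5.28; pH = 14.00 − 5.28 = 8.72

pH = 8.72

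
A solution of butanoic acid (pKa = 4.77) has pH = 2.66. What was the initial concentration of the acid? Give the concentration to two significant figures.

[H+] = 10^(-2.66) = 2.19 × 10^-3 M = x
Ka = 10^(−4.77) = 1.70 × 10^-5
Ka = x²/(C₀ − x) ⇒ C₀ = x + x²/Ka
C₀ = 2.19 × 10^-3 + (2.19 × 10^-3)²/(1.70 × 10^-5) = 2.84 × 10^-1 M

C₀ = 2.8 × 10^-1 M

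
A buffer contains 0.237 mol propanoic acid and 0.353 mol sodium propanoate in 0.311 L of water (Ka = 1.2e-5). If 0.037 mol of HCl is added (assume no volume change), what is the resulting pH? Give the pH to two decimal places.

pH = 4.98

Added H+ converts CH3CH2COO- to CH3CH2COOH: CH3CH2COOH → 0.274 mol, CH3CH2COO- → 0.316 mol.
pKa = −log(1.2 × 10^-5) = 4.921
pH = pKa + log([A⁻]/[HA]) = 4.921 + log(0.316/0.274) = 4.921 +0.062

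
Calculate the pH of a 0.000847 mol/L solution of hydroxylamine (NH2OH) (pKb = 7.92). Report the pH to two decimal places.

NH2OH + H2O ⇌ NH3OH+ + OH-
Kb = 10^(−7.92) = 1.20 × 10^-8
Kb = [OH-]²/(0.000847 − [OH-]) = 1.20 × 10^-8
Neglecting [OH-] in the denominator: [OH-] = √(1.20 × 10^-8 × 0.000847) = 3.19 × 10^-6 M
pOH = −log(3.19 × 10^-6) = 5.50; pH = 14.00 − 5.50 = 8.50

pH = 8.50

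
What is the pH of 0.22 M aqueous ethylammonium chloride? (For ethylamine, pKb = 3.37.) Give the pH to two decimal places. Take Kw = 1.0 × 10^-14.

C2H5NH3+ is the conjugate acid of the weak base C2H5NH2.
Kb = 10^(−3.37) = 4.27 × 10^-4
Ka = Kw/Kb = 1.0×10^-14 / 4.27 × 10^-4 = 2.34 × 10^-11
From the ICE table, Ka = x²/(0.22 − x) = 2.34 × 10^-11.
Since Ka ≪ C₀, x ≈ √(Ka·C₀) = 2.27 × 10^-6 M.
(x/C₀ = 0.001% < 5%, so the approximation holds.)
pH = −log(2.27 × 10^-6) = 5.64

pH = 5.64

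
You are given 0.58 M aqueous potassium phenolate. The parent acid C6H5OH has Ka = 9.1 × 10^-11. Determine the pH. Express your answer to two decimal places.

C6H5O- is the conjugate base of the weak acid C6H5OH.
Kb = Kw/Ka = 1.0×10^-14 / 9.1 × 10^-11 = 1.10 × 10^-4
From the ICE table, Kb = [OH-]²/(0.58 − [OH-]) = 1.10 × 10^-4.
Assume [OH-] ≪ 0.58: [OH-] ≈ √(1.10 × 10^-4 × 0.58) = 7.99 × 10^-3 M
([OH-]/C₀ = 1.4% < 5%, so the approximation holds.)
pOH = 2.10, so pH = 14.00 − pOH = 11.90

pH = 11.90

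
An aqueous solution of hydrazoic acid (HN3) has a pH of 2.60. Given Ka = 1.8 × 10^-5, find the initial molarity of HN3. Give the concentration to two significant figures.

C₀ = 3.5 × 10^-1 M

[H+] = 10^(-2.60) = 2.51 × 10^-3 M = x
Ka = x²/(C₀ − x) ⇒ C₀ = x + x²/Ka
C₀ = 2.51 × 10^-3 + (2.51 × 10^-3)²/(1.8 × 10^-5) = 3.53 × 10^-1 M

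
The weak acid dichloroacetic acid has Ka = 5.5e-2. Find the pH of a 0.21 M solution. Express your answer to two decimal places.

pH = 1.08

Cl2CHCOOH ⇌ Cl2CHCOO- + H+
Let x = [H+] at equilibrium. Ka = x²/(0.21 − x).
The 5% rule fails; solving x² + Ka·x − Ka·C₀ = 0 exactly:
x = [−0.055 + √(0.055² + 0.0462)]/2 = 8.34 × 10^-2 M
pH = −log[H+] = −log(8.34 × 10^-2) = 1.08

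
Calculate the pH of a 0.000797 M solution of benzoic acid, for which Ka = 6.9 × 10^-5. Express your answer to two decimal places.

C6H5COOH ⇌ C6H5COO- + H+
From the ICE table, Ka = x²/(0.000797 − x) = 6.9 × 10^-5.
x is not negligible relative to C₀; solve x² + 6.9e-05·x − 5.5e-08 = 0.
x = [−6.9e-05 + √(6.9e-05² + 2.2e-07)]/2 = 2.03 × 10^-4 M
pH = −log[H+] = −log(2.03 × 10^-4) = 3.69

pH = 3.69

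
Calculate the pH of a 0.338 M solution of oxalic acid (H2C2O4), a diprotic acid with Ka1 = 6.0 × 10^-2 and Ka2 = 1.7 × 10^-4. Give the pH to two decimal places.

Ka1 ≫ Ka2, so treat the first dissociation as the only significant source of H+.
Ka1 = x²/(0.338 − x) = 6.0 × 10^-2
Solving the quadratic: x = (−Ka1 + √(Ka1² + 4·Ka1·C₀))/2 = 1.16 × 10^-1 M
pH = −log(1.16 × 10^-1) = 0.94

pH = 0.94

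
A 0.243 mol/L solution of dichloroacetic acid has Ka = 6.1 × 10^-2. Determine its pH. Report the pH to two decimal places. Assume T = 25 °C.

pH = 1.02

Cl2CHCOOH ⇌ Cl2CHCOO- + H+
Let x = [H+] at equilibrium. Ka = x²/(0.243 − x).
The 5% rule fails; solving x² + Ka·x − Ka·C₀ = 0 exactly:
x = [−0.061 + √(0.061² + 0.0593)]/2 = 9.50 × 10^-2 M
pH = −log(9.50 × 10^-2) = 1.02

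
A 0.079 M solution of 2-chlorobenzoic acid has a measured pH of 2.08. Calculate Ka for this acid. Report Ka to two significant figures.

Ka = 9.8 × 10^-4

[H+] = 10^(-2.08) = 8.32 × 10^-3 M
At equilibrium [HA] = 0.079 − 8.32 × 10^-3 = 7.07 × 10^-2 M
Ka = [H+][A-]/[HA] = (8.32 × 10^-3)² / 7.07 × 10^-2 = 9.8 × 10^-4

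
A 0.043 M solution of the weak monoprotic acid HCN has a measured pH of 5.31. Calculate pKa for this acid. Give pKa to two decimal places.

pKa = 9.25

[H+] = 10^(-5.31) = 4.90 × 10^-6 M
At equilibrium [HA] = 0.043 − 4.90 × 10^-6 = 4.30 × 10^-2 M
Ka = [H+][A-]/[HA] = (4.90 × 10^-6)² / 4.30 × 10^-2 = 5.58 × 10^-10
pKa = -log(5.58 × 10^-10) = 9.25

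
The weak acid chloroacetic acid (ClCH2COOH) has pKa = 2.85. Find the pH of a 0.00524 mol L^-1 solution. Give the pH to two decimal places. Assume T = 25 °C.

pH = 2.68

ClCH2COOH ⇌ ClCH2COO- + H+
Ka = 10^(−2.85) = 1.41 × 10^-3
From the ICE table, Ka = [H+]²/(0.00524 − [H+]) = 1.41 × 10^-3.
Here C₀/Ka ≈ 3.72, so the small-[H+] approximation fails. Use the quadratic:
[H+] = (−Ka + √(Ka² + 4·Ka·C₀))/2 = 2.10 × 10^-3 M
pH = −log(2.10 × 10^-3) = 2.68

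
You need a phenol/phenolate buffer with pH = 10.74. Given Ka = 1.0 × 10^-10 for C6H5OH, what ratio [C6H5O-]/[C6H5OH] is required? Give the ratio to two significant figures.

ratio = 5.5

pKa = -log(1.0 × 10^-10) = 10.000
pH = pKa + log(r) ⇒ log(r) = 10.74 − 10.000 = +0.740
r = [C6H5O-]/[C6H5OH] = 10^(+0.740) = 5.5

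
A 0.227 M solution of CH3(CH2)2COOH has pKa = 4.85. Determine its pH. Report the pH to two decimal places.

CH3(CH2)2COOH ⇌ CH3(CH2)2COO- + H+
Ka = 10^(−4.85) = 1.41 × 10^-5
Ka = x²/(0.227 − x) = 1.41 × 10^-5
Assume x ≪ 0.227: x ≈ √(1.41 × 10^-5 × 0.227) = 1.79 × 10^-3 M
(x/C₀ = 0.79% < 5%, so the approximation holds.)
pH = −log[H+] = −log(1.79 × 10^-3) = 2.75

pH = 2.75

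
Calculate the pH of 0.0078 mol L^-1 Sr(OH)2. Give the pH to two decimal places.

Sr(OH)2 is a strong base (each formula unit releases 2 OH-); [OH-] = 0.0156 M.
pOH = -log(0.0156) = 1.81
pH = 14.00 - 1.81 = 12.19

pH = 12.19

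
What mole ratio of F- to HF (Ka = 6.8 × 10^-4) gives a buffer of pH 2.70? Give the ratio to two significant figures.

ratio = 0.34

pKa = -log(6.8 × 10^-4) = 3.167
pH = pKa + log(r) ⇒ log(r) = 2.70 − 3.167 = -0.467
r = [F-]/[HF] = 10^(-0.467) = 0.341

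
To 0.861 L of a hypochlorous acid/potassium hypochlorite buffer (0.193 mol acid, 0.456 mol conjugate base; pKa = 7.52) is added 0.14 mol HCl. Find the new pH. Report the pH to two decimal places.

pH = 7.50

Added H+ converts OCl- to HOCl: HOCl → 0.333 mol, OCl- → 0.316 mol.
Henderson–Hasselbalch with mole ratio 0.316/0.333: pH = 7.52 + (-0.023)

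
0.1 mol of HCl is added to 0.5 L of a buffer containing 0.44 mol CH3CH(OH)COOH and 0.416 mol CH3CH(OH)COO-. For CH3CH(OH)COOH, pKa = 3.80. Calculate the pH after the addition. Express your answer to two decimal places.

Added H+ converts CH3CH(OH)COO- to CH3CH(OH)COOH: CH3CH(OH)COOH → 0.54 mol, CH3CH(OH)COO- → 0.316 mol.
pH = pKa + log(n_CH3CH(OH)COO-/n_CH3CH(OH)COOH) = 3.80 + log(0.316/0.54) = 3.80 + (-0.233)

pH = 3.57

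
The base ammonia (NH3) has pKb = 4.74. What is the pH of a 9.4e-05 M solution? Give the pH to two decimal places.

NH3 + H2O ⇌ NH4+ + OH-
Kb = 10^(−4.74) = 1.82 × 10^-5
From the ICE table, Kb = [OH-]²/(9.4e-05 − [OH-]) = 1.82 × 10^-5.
Here C₀/Kb ≈ 5.16, so the small-[OH-] approximation fails. Use the quadratic:
[OH-] = [−1.82e-05 + √(1.82e-05² + 6.84e-09)]/2 = 3.33 × 10^-5 M
pOH = 4.48, so pH = 14.00 − pOH = 9.52

pH = 9.52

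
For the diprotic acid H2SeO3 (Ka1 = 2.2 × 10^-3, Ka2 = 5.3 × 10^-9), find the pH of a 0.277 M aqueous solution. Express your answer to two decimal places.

Since Ka1 ≫ Ka2, the first ionization dominates [H+].
Ka1 = x²/(0.277 − x) = 2.2 × 10^-3
Solving the quadratic: x = (−Ka1 + √(Ka1² + 4·Ka1·C₀))/2 = 2.36 × 10^-2 M
pH = −log(2.36 × 10^-2) = 1.63

pH = 1.63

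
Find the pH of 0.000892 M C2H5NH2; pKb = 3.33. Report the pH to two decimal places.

C2H5NH2 + H2O ⇌ C2H5NH3+ + OH-
Kb = 10^(−3.33) = 4.68 × 10^-4
Kb = [OH-]²/(0.000892 − [OH-]) = 4.68 × 10^-4
The 5% rule fails; solving [OH-]² + Kb·[OH-] − Kb·C₀ = 0 exactly:
[OH-] = (−Kb + √(Kb² + 4·Kb·C₀))/2 = 4.53 × 10^-4 M
pOH = −log(4.53 × 10^-4) = 3.34; pH = 14.00 − 3.34 = 10.66

pH = 10.66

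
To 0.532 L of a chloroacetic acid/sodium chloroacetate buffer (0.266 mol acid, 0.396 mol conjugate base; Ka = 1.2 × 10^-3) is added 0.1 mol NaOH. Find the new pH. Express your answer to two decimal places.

pH = 3.40

After neutralization: n(ClCH2COOH) = 0.166 mol, n(ClCH2COO-) = 0.496 mol.
pKa = −log(1.2 × 10^-3) = 2.921
pH = pKa + log([A⁻]/[HA]) = 2.921 + log(0.496/0.166) = 2.921 +0.475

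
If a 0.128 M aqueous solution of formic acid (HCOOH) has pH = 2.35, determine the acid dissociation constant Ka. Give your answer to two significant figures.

Ka = 1.6 × 10^-4

[H+] = 10^(-2.35) = 4.47 × 10^-3 M
At equilibrium [HA] = 0.128 − 4.47 × 10^-3 = 1.24 × 10^-1 M
Ka = [H+][A-]/[HA] = (4.47 × 10^-3)² / 1.24 × 10^-1 = 1.6 × 10^-4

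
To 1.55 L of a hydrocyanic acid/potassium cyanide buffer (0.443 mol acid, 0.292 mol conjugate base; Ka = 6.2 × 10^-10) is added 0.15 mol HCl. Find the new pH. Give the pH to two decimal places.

After neutralization: n(HCN) = 0.593 mol, n(CN-) = 0.142 mol.
pKa = −log(6.2 × 10^-10) = 9.208
Henderson–Hasselbalch with mole ratio 0.142/0.593: pH = 9.208 + (-0.621)

pH = 8.59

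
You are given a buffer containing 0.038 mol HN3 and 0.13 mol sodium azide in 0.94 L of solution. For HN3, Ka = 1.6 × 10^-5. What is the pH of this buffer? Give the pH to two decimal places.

pKa = −log(1.6 × 10^-5) = 4.796
Henderson–Hasselbalch: pH = pKa + log([N3-]/[HN3]) = 4.796 + log(0.13/0.038)
pH = 4.796 + (+0.534) = 5.33

pH = 5.33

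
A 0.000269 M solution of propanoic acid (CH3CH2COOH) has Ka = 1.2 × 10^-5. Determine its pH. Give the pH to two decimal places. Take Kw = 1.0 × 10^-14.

pH = 4.29

CH3CH2COOH ⇌ CH3CH2COO- + H+
From the ICE table, Ka = [H+]²/(0.000269 − [H+]) = 1.2 × 10^-5.
[H+] is not negligible relative to C₀; solve [H+]² + 1.2e-05·[H+] − 3.23e-09 = 0.
[H+] = [−1.2e-05 + √(1.2e-05² + 1.29e-08)]/2 = 5.11 × 10^-5 M
pH = −log(5.11 × 10^-5) = 4.29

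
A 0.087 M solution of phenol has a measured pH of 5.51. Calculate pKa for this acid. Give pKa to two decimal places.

pKa = 9.96

[H+] = 10^(-5.51) = 3.09 × 10^-6 M
At equilibrium [HA] = 0.087 − 3.09 × 10^-6 = 8.70 × 10^-2 M
Ka = [H+][A-]/[HA] = (3.09 × 10^-6)² / 8.70 × 10^-2 = 1.10 × 10^-10
pKa = -log(1.10 × 10^-10) = 9.96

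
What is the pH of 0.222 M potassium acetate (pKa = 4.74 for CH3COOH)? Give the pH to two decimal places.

CH3COO- is the conjugate base of the weak acid CH3COOH.
Ka = 10^(−4.74) = 1.82 × 10^-5
Kb = Kw/Ka = 1.0×10^-14 / 1.82 × 10^-5 = 5.49 × 10^-10
From the ICE table, Kb = [OH-]²/(0.222 − [OH-]) = 5.49 × 10^-10.
Assume [OH-] ≪ 0.222: [OH-] ≈ √(5.49 × 10^-10 × 0.222) = 1.10 × 10^-5 M
([OH-]/C₀ = 0.005% < 5%, so the approximation holds.)
pOH = 4.96, so pH = 14.00 − pOH = 9.04

pH = 9.04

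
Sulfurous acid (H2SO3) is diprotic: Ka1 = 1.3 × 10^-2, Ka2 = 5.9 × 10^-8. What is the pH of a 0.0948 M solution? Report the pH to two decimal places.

pH = 1.53

Since Ka1 ≫ Ka2, the first ionization dominates [H+].
Ka1 = x²/(0.0948 − x) = 1.3 × 10^-2
Solving the quadratic: x = (−Ka1 + √(Ka1² + 4·Ka1·C₀))/2 = 2.92 × 10^-2 M
pH = −log(2.92 × 10^-2) = 1.53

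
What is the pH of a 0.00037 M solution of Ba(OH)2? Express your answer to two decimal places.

Ba(OH)2 is a strong base (each formula unit releases 2 OH-); [OH-] = 0.00074 M.
pOH = -log(0.00074) = 3.13
pH = 14.00 - 3.13 = 10.87

pH = 10.87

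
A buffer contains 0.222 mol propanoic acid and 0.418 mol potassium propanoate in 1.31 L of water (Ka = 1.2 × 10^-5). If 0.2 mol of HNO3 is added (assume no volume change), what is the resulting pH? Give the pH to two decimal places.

After neutralization: n(CH3CH2COOH) = 0.422 mol, n(CH3CH2COO-) = 0.218 mol.
pKa = −log(1.2 × 10^-5) = 4.921
Henderson–Hasselbalch with mole ratio 0.218/0.422: pH = 4.921 + (-0.287)

pH = 4.63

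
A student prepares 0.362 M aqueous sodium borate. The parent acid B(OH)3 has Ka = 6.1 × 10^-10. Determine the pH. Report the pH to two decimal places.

B(OH)4- is the conjugate base of the weak acid B(OH)3.
Kb = Kw/Ka = 1.0×10^-14 / 6.1 × 10^-10 = 1.64 × 10^-5
From the ICE table, Kb = x²/(0.362 − x) = 1.64 × 10^-5.
Neglecting x in the denominator: x = √(1.64 × 10^-5 × 0.362) = 2.44 × 10^-3 M
pOH = 2.61, so pH = 14.00 − pOH = 11.39

pH = 11.39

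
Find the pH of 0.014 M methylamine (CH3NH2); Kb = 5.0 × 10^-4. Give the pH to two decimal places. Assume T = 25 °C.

CH3NH2 + H2O ⇌ CH3NH3+ + OH-
From the ICE table, Kb = [OH-]²/(0.014 − [OH-]) = 5.0 × 10^-4.
The 5% rule fails; solving [OH-]² + Kb·[OH-] − Kb·C₀ = 0 exactly:
[OH-] = (−Kb + √(Kb² + 4·Kb·C₀))/2 = 2.41 × 10^-3 M
pOH = 2.62, so pH = 14.00 − pOH = 11.38

pH = 11.38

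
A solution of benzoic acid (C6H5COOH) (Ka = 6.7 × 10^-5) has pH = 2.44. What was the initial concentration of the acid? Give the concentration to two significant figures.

C₀ = 2.0 × 10^-1 M

[H+] = 10^(-2.44) = 3.63 × 10^-3 M = x
Ka = x²/(C₀ − x) ⇒ C₀ = x + x²/Ka
C₀ = 3.63 × 10^-3 + (3.63 × 10^-3)²/(6.7 × 10^-5) = 2.00 × 10^-1 M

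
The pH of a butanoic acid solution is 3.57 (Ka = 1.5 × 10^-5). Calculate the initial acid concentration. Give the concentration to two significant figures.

[H+] = 10^(-3.57) = 2.69 × 10^-4 M = x
Ka = x²/(C₀ − x) ⇒ C₀ = x + x²/Ka
C₀ = 2.69 × 10^-4 + (2.69 × 10^-4)²/(1.5 × 10^-5) = 5.09 × 10^-3 M

C₀ = 5.1 × 10^-3 M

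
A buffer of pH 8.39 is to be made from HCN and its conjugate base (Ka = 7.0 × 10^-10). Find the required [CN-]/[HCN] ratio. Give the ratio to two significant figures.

pKa = -log(7.0 × 10^-10) = 9.155
pH = pKa + log(r) ⇒ log(r) = 8.39 − 9.155 = -0.765
r = [CN-]/[HCN] = 10^(-0.765) = 0.172

ratio = 0.17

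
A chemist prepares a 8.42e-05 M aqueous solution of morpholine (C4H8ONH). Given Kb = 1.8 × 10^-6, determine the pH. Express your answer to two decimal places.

C4H8ONH + H2O ⇌ C4H8ONH2+ + OH-
From the ICE table, Kb = [OH-]²/(8.42e-05 − [OH-]) = 1.8 × 10^-6.
The 5% rule fails; solving [OH-]² + Kb·[OH-] − Kb·C₀ = 0 exactly:
[OH-] = (−Kb + √(Kb² + 4·Kb·C₀))/2 = 1.14 × 10^-5 M
pOH = −log(1.14 × 10^-5) = 4.94; pH = 14.00 − 4.94 = 9.06

pH = 9.06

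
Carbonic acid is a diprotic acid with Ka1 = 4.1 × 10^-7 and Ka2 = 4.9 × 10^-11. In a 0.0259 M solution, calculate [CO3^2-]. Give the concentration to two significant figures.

First ionization gives [H+] ≈ [HCO3-] = 1.03 × 10^-4 M.
Second step: Ka2 = [H+][CO3^2-]/[HCO3-] ≈ [CO3^2-] (since [H+] ≈ [HCO3-]).
So [CO3^2-] ≈ Ka2.

4.9 × 10^-11 M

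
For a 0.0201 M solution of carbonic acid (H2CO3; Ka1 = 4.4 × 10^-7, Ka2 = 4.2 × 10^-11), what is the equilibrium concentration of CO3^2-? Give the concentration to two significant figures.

4.2 × 10^-11 M

First ionization gives [H+] ≈ [HCO3-] = 9.40 × 10^-5 M.
Second step: Ka2 = [H+][CO3^2-]/[HCO3-] ≈ [CO3^2-] (since [H+] ≈ [HCO3-]).
So [CO3^2-] ≈ Ka2.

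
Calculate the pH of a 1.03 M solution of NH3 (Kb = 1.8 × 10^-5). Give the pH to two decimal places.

pH = 11.63

NH3 + H2O ⇌ NH4+ + OH-
From the ICE table, Kb = [OH-]²/(1.03 − [OH-]) = 1.8 × 10^-5.
Assume [OH-] ≪ 1.03: [OH-] ≈ √(1.8 × 10^-5 × 1.03) = 4.31 × 10^-3 M
Check: 0.42% ionized — well under 5%, approximation valid.
pOH = 2.37, so pH = 14.00 − pOH = 11.63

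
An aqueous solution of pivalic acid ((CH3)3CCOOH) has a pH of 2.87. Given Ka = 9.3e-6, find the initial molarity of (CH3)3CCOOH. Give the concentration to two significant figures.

C₀ = 2.0 × 10^-1 M

[H+] = 10^(-2.87) = 1.35 × 10^-3 M = x
Ka = x²/(C₀ − x) ⇒ C₀ = x + x²/Ka
C₀ = 1.35 × 10^-3 + (1.35 × 10^-3)²/(9.3 × 10^-6) = 1.97 × 10^-1 M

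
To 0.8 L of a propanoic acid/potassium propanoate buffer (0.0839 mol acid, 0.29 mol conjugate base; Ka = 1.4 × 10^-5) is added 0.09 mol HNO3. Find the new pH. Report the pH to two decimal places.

pH = 4.91

Added H+ converts CH3CH2COO- to CH3CH2COOH: CH3CH2COOH → 0.174 mol, CH3CH2COO- → 0.2 mol.
pKa = −log(1.4 × 10^-5) = 4.854
pH = pKa + log([A⁻]/[HA]) = 4.854 + log(0.2/0.174) = 4.854 +0.060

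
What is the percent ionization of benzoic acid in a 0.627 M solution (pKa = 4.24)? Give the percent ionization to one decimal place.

1.0%

C6H5COOH ⇌ C6H5COO- + H+; let x = [H+] at equilibrium.
Ka = 10^(−4.24) = 5.75 × 10^-5
x ≈ √(Ka·C₀) = √(5.75 × 10^-5 × 0.627) = 6.00 × 10^-3 M
Fraction ionized = 6.00 × 10^-3 / 0.627 = 0.0096 → 1.0%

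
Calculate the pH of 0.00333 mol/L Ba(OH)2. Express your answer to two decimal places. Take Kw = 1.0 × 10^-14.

pH = 11.82

Ba(OH)2 is a strong base (each formula unit releases 2 OH-); [OH-] = 0.00666 M.
pOH = -log(0.00666) = 2.18
pH = 14.00 - 2.18 = 11.82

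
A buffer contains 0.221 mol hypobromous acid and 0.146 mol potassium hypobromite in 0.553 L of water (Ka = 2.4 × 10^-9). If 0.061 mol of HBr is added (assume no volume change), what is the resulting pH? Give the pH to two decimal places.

After neutralization: n(HOBr) = 0.282 mol, n(OBr-) = 0.085 mol.
pKa = −log(2.4 × 10^-9) = 8.620
pH = pKa + log([A⁻]/[HA]) = 8.620 + log(0.085/0.282) = 8.620 -0.521

pH = 8.10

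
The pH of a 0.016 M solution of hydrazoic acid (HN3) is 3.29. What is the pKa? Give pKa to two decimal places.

[H+] = 10^(-3.29) = 5.13 × 10^-4 M
At equilibrium [HA] = 0.016 − 5.13 × 10^-4 = 1.55 × 10^-2 M
Ka = [H+][A-]/[HA] = (5.13 × 10^-4)² / 1.55 × 10^-2 = 1.70 × 10^-5
pKa = -log(1.70 × 10^-5) = 4.77

pKa = 4.77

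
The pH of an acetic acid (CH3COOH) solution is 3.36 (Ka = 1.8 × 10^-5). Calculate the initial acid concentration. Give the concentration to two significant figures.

C₀ = 1.1 × 10^-2 M

[H+] = 10^(-3.36) = 4.37 × 10^-4 M = x
Ka = x²/(C₀ − x) ⇒ C₀ = x + x²/Ka
C₀ = 4.37 × 10^-4 + (4.37 × 10^-4)²/(1.8 × 10^-5) = 1.10 × 10^-2 M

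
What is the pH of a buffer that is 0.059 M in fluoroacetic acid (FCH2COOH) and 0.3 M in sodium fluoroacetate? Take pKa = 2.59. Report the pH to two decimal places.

Using pH = pKa + log([base]/[acid]) with [base]/[acid] = 0.3/0.059:
pH = 2.59 + (+0.706) = 3.30

pH = 3.30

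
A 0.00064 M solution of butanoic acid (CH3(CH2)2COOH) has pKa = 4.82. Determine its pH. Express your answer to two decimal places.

pH = 4.04

CH3(CH2)2COOH ⇌ CH3(CH2)2COO- + H+
Ka = 10^(−4.82) = 1.51 × 10^-5
From the ICE table, Ka = [H+]²/(0.00064 − [H+]) = 1.51 × 10^-5.
[H+] is not negligible relative to C₀; solve [H+]² + 1.51e-05·[H+] − 9.66e-09 = 0.
[H+] = [−1.51e-05 + √(1.51e-05² + 3.87e-08)]/2 = 9.10 × 10^-5 M
pH = −log(9.10 × 10^-5) = 4.04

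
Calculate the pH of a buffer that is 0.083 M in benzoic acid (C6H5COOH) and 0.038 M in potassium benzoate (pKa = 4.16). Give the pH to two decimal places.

Henderson–Hasselbalch: pH = pKa + log([C6H5COO-]/[C6H5COOH]) = 4.16 + log(0.038/0.083)
pH = 4.16 + (-0.339) = 3.82

pH = 3.82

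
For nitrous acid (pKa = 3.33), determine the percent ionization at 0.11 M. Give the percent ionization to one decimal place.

HNO2 ⇌ NO2- + H+; let x = [H+] at equilibrium.
Ka = 10^(−3.33) = 4.68 × 10^-4
Ka = x²/(C₀ − x); solving the quadratic gives x = 6.94 × 10^-3 M.
Fraction ionized = 6.94 × 10^-3 / 0.11 = 0.0631 → 6.3%

6.3%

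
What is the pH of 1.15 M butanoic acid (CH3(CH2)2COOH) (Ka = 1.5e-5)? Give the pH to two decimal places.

CH3(CH2)2COOH ⇌ CH3(CH2)2COO- + H+
Ka = x²/(1.15 − x) = 1.5 × 10^-5
Since Ka ≪ C₀, x ≈ √(Ka·C₀) = 4.15 × 10^-3 M.
pH = −log(4.15 × 10^-3) = 2.38

pH = 2.38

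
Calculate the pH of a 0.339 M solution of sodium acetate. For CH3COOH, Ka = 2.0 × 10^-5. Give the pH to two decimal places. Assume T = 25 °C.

CH3COO- is the conjugate base of the weak acid CH3COOH.
Kb = Kw/Ka = 1.0×10^-14 / 2.0 × 10^-5 = 5.00 × 10^-10
Kb = [OH-]²/(0.339 − [OH-]) = 5.00 × 10^-10
Since Kb ≪ C₀, [OH-] ≈ √(Kb·C₀) = 1.30 × 10^-5 M.
([OH-]/C₀ = 0.0038% < 5%, so the approximation holds.)
pOH = 4.89, so pH = 14.00 − pOH = 9.11

pH = 9.11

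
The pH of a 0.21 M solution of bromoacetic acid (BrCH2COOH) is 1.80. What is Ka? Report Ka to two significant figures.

Ka = 1.3 × 10^-3

[H+] = 10^(-1.80) = 1.58 × 10^-2 M
At equilibrium [HA] = 0.21 − 1.58 × 10^-2 = 1.94 × 10^-1 M
Ka = [H+][A-]/[HA] = (1.58 × 10^-2)² / 1.94 × 10^-1 = 1.3 × 10^-3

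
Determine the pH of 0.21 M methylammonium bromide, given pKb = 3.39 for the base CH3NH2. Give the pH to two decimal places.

pH = 5.64

CH3NH3+ is the conjugate acid of the weak base CH3NH2.
Kb = 10^(−3.39) = 4.07 × 10^-4
Ka = Kw/Kb = 1.0×10^-14 / 4.07 × 10^-4 = 2.46 × 10^-11
From the ICE table, Ka = x²/(0.21 − x) = 2.46 × 10^-11.
Since Ka ≪ C₀, x ≈ √(Ka·C₀) = 2.27 × 10^-6 M.
pH = −log[H+] = −log(2.27 × 10^-6) = 5.64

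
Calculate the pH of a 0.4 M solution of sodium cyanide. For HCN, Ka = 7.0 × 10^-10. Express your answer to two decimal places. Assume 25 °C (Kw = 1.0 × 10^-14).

pH = 11.38

CN- is the conjugate base of the weak acid HCN.
Kb = Kw/Ka = 1.0×10^-14 / 7.0 × 10^-10 = 1.43 × 10^-5
From the ICE table, Kb = x²/(0.4 − x) = 1.43 × 10^-5.
Assume x ≪ 0.4: x ≈ √(1.43 × 10^-5 × 0.4) = 2.39 × 10^-3 M
Check: 0.6% ionized — well under 5%, approximation valid.
pOH = 2.62, so pH = 14.00 − pOH = 11.38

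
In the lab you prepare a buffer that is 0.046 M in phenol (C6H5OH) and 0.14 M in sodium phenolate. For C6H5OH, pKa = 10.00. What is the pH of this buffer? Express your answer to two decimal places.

pH = 10.48

Using pH = pKa + log([base]/[acid]) with [base]/[acid] = 0.14/0.046:
pH = 10.00 + (+0.483) = 10.48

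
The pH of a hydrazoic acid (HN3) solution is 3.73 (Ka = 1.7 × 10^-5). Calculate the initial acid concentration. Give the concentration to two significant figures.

C₀ = 2.2 × 10^-3 M

[H+] = 10^(-3.73) = 1.86 × 10^-4 M = x
Ka = x²/(C₀ − x) ⇒ C₀ = x + x²/Ka
C₀ = 1.86 × 10^-4 + (1.86 × 10^-4)²/(1.7 × 10^-5) = 2.22 × 10^-3 M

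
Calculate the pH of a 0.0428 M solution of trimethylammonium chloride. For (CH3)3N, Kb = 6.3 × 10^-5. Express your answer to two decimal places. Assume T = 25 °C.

(CH3)3NH+ is the conjugate acid of the weak base (CH3)3N.
Ka = Kw/Kb = 1.0×10^-14 / 6.3 × 10^-5 = 1.59 × 10^-10
Ka = [H+]²/(0.0428 − [H+]) = 1.59 × 10^-10
Since Ka ≪ C₀, [H+] ≈ √(Ka·C₀) = 2.61 × 10^-6 M.
([H+]/C₀ = 0.0061% < 5%, so the approximation holds.)
pH = −log[H+] = −log(2.61 × 10^-6) = 5.58

pH = 5.58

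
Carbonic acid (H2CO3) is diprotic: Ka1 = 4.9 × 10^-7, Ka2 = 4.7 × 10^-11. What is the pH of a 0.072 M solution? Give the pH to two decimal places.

Since Ka1 ≫ Ka2, the first ionization dominates [H+].
Ka1 = x²/(0.072 − x) = 4.9 × 10^-7
x ≈ √(4.9 × 10^-7 × 0.072) = 1.88 × 10^-4 M
pH = −log(1.88 × 10^-4) = 3.73

pH = 3.73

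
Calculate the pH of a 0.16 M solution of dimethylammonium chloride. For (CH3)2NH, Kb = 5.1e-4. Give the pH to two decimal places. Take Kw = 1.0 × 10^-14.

pH = 5.75

(CH3)2NH2+ is the conjugate acid of the weak base (CH3)2NH.
Ka = Kw/Kb = 1.0×10^-14 / 5.1 × 10^-4 = 1.96 × 10^-11
Let x = [H+] at equilibrium. Ka = x²/(0.16 − x).
Assume x ≪ 0.16: x ≈ √(1.96 × 10^-11 × 0.16) = 1.77 × 10^-6 M
Check: 0.0011% ionized — well under 5%, approximation valid.
pH = −log(1.77 × 10^-6) = 5.75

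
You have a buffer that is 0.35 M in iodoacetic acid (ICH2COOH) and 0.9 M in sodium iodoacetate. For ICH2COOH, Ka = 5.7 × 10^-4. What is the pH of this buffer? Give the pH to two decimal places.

pKa = −log(5.7 × 10^-4) = 3.244
Using pH = pKa + log([base]/[acid]) with [base]/[acid] = 0.9/0.35:
pH = 3.244 + (+0.410) = 3.65

pH = 3.65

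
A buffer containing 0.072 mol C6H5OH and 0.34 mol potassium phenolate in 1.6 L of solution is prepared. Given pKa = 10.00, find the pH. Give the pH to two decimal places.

pH = 10.67

Using pH = pKa + log([base]/[acid]) with [base]/[acid] = 0.34/0.072:
pH = 10.00 + (+0.674) = 10.67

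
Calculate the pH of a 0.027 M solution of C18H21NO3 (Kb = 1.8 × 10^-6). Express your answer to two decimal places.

pH = 10.34

C18H21NO3 + H2O ⇌ C18H22NO3+ + OH-
Kb = [OH-]²/(0.027 − [OH-]) = 1.8 × 10^-6
Neglecting [OH-] in the denominator: [OH-] = √(1.8 × 10^-6 × 0.027) = 2.20 × 10^-4 M
([OH-]/C₀ = 0.82% < 5%, so the approximation holds.)
pOH = −log(2.20 × 10^-4) = 3.66; pH = 14.00 − 3.66 = 10.34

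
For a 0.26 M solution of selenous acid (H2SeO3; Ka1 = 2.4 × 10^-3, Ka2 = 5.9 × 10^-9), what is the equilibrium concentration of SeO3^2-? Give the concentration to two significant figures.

First ionization gives [H+] ≈ [HSeO3-] = 2.38 × 10^-2 M.
Second step: Ka2 = [H+][SeO3^2-]/[HSeO3-] ≈ [SeO3^2-] (since [H+] ≈ [HSeO3-]).
So [SeO3^2-] ≈ Ka2.

5.9 × 10^-9 M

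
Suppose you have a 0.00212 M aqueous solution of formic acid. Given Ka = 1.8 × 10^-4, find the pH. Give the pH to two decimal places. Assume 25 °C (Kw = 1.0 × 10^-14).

HCOOH ⇌ HCOO- + H+
Ka = [H+]²/(0.00212 − [H+]) = 1.8 × 10^-4
[H+] is not negligible relative to C₀; solve [H+]² + 0.00018·[H+] − 3.82e-07 = 0.
[H+] = (−Ka + √(Ka² + 4·Ka·C₀))/2 = 5.34 × 10^-4 M
pH = −log[H+] = −log(5.34 × 10^-4) = 3.27

pH = 3.27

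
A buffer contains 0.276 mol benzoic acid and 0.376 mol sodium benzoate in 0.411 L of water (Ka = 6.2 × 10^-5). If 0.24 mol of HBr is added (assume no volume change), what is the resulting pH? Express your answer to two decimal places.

Added H+ converts C6H5COO- to C6H5COOH: C6H5COOH → 0.516 mol, C6H5COO- → 0.136 mol.
pKa = −log(6.2 × 10^-5) = 4.208
pH = pKa + log([A⁻]/[HA]) = 4.208 + log(0.136/0.516) = 4.208 -0.579

pH = 3.63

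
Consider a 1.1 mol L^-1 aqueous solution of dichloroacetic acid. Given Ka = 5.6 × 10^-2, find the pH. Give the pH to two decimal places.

pH = 0.65

Cl2CHCOOH ⇌ Cl2CHCOO- + H+
From the ICE table, Ka = x²/(1.1 − x) = 5.6 × 10^-2.
The 5% rule fails; solving x² + Ka·x − Ka·C₀ = 0 exactly:
x = [−0.056 + √(0.056² + 0.246)]/2 = 2.22 × 10^-1 M
pH = −log(2.22 × 10^-1) = 0.65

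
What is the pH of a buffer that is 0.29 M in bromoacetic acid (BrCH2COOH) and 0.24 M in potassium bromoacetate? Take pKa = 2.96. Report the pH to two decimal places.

Using pH = pKa + log([base]/[acid]) with [base]/[acid] = 0.24/0.29:
pH = 2.96 + (-0.082) = 2.88

pH = 2.88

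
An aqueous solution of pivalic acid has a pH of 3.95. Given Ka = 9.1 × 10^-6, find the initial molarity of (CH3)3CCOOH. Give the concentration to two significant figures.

[H+] = 10^(-3.95) = 1.12 × 10^-4 M = x
Ka = x²/(C₀ − x) ⇒ C₀ = x + x²/Ka
C₀ = 1.12 × 10^-4 + (1.12 × 10^-4)²/(9.1 × 10^-6) = 1.49 × 10^-3 M

C₀ = 1.5 × 10^-3 M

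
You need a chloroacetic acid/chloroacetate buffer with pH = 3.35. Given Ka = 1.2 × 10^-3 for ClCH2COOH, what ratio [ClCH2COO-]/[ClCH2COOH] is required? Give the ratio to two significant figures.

ratio = 2.7

pKa = -log(1.2 × 10^-3) = 2.921
pH = pKa + log(r) ⇒ log(r) = 3.35 − 2.921 = +0.429
r = [ClCH2COO-]/[ClCH2COOH] = 10^(+0.429) = 2.69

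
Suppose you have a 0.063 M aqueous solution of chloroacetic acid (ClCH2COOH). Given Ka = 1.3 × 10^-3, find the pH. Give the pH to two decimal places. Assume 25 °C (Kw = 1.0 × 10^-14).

pH = 2.07

ClCH2COOH ⇌ ClCH2COO- + H+
Ka = x²/(0.063 − x) = 1.3 × 10^-3
x is not negligible relative to C₀; solve x² + 0.0013·x − 8.19e-05 = 0.
x = (−Ka + √(Ka² + 4·Ka·C₀))/2 = 8.42 × 10^-3 M
pH = −log[H+] = −log(8.42 × 10^-3) = 2.07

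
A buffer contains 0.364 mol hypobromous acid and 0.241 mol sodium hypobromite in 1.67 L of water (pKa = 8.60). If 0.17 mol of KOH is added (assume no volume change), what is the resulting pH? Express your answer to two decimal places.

After neutralization: n(HOBr) = 0.194 mol, n(OBr-) = 0.411 mol.
Henderson–Hasselbalch with mole ratio 0.411/0.194: pH = 8.60 + (+0.326)

pH = 8.93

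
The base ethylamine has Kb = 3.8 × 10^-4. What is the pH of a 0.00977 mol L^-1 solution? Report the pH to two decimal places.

C2H5NH2 + H2O ⇌ C2H5NH3+ + OH-
From the ICE table, Kb = x²/(0.00977 − x) = 3.8 × 10^-4.
Here C₀/Kb ≈ 25.7, so the small-x approximation fails. Use the quadratic:
x = (−Kb + √(Kb² + 4·Kb·C₀))/2 = 1.75 × 10^-3 M
pOH = 2.76, so pH = 14.00 − pOH = 11.24

pH = 11.24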